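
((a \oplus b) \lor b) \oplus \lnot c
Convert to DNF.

((a \oplus b) \lor b) \oplus \lnot c
= (((a \oplus b) \lor b) \land \lnot \lnot c) \lor (\lnot ((a \oplus b) \lor b) \land \lnot c)   — expand \oplus
= (((a \land \lnot b) \lor (\lnot a \land b) \lor b) \land \lnot \lnot c) \lor (\lnot ((a \oplus b) \lor b) \land \lnot c)   — expand \oplus
= (((a \land \lnot b) \lor (\lnot a \land b) \lor b) \land \lnot \lnot c) \lor (\lnot ((a \land \lnot b) \lor (\lnot a \land b) \lor b) \land \lnot c)   — expand \oplus
= (((a \land \lnot b) \lor (\lnot a \land b) \lor b) \land c) \lor (\lnot ((a \land \lnot b) \lor (\lnot a \land b) \lor b) \land \lnot c)   — double negation
= (((a \land \lnot b) \lor (\lnot a \land b) \lor b) \land c) \lor (\lnot (a \land \lnot b) \land \lnot (\lnot a \land b) \land \lnot b \land \lnot c)   — De Morgan
= (((a \land \lnot b) \lor (\lnot a \land b) \lor b) \land c) \lor ((\lnot a \lor \lnot \lnot b) \land \lnot (\lnot a \land b) \land \lnot b \land \lnot c)   — De Morgan
= (((a \land \lnot b) \lor (\lnot a \land b) \lor b) \land c) \lor ((\lnot a \lor b) \land \lnot (\lnot a \land b) \land \lnot b \land \lnot c)   — double negation
= (((a \land \lnot b) \lor (\lnot a \land b) \lor b) \land c) \lor ((\lnot a \lor b) \land (\lnot \lnot a \lor \lnot b) \land \lnot b \land \lnot c)   — De Morgan
= (((a \land \lnot b) \lor (\lnot a \land b) \lor b) \land c) \lor ((\lnot a \lor b) \land (a \lor \lnot b) \land \lnot b \land \lnot c)   — double negation
= (a \land \lnot b \land c) \lor (\lnot a \land b \land c) \lor (b \land c) \lor (\lnot a \land a \land \lnot b \land \lnot c) \lor (\lnot a \land \lnot b \land \lnot b \land \lnot c) \lor (b \land a \land \lnot b \land \lnot c) \lor (b \land \lnot b \land \lnot b \land \lnot c)   — distribute \land over \lor
= (a \land \lnot b \land c) \lor (b \land c) \lor (\lnot a \land \lnot b \land \lnot c)   — simplify

(a \land \lnot b \land c) \lor (b \land c) \lor (\lnot a \land \lnot b \land \lnot c)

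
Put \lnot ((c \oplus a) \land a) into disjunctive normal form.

\lnot ((c \oplus a) \land a)
= \lnot ((c \land \lnot a \lor \lnot c \land a) \land a)
= \lnot (c \land \lnot a \lor \lnot c \land a) \lor \lnot a
= \lnot (c \land \lnot a) \land \lnot (\lnot c \land a) \lor \lnot a
= (\lnot c \lor \lnot \lnot a) \land \lnot (\lnot c \land a) \lor \lnot a
= (\lnot c \lor a) \land \lnot (\lnot c \land a) \lor \lnot a
= (\lnot c \lor a) \land (\lnot \lnot c \lor \lnot a) \lor \lnot a
= (\lnot c \lor a) \land (c \lor \lnot a) \lor \lnot a
= \lnot c \land c \lor \lnot c \land \lnot a \lor a \land c \lor a \land \lnot a \lor \lnot a
= a \land c \lor \lnot a

a \land c \lor \lnot a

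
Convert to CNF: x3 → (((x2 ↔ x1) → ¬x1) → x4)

(¬x3 ∨ ¬x1 ∨ x2 ∨ x4) ∧ (¬x3 ∨ x1 ∨ x4)

x3 → (((x2 ↔ x1) → ¬x1) → x4)
≡ ¬x3 ∨ (((x2 ↔ x1) → ¬x1) → x4)   [eliminate →]
≡ ¬x3 ∨ ¬((x2 ↔ x1) → ¬x1) ∨ x4   [eliminate →]
≡ ¬x3 ∨ ¬(¬(x2 ↔ x1) ∨ ¬x1) ∨ x4   [eliminate →]
≡ ¬x3 ∨ ¬(¬((x2 → x1) ∧ (x1 → x2)) ∨ ¬x1) ∨ x4   [eliminate ↔]
≡ ¬x3 ∨ ¬(¬((¬x2 ∨ x1) ∧ (x1 → x2)) ∨ ¬x1) ∨ x4   [eliminate →]
≡ ¬x3 ∨ ¬(¬((¬x2 ∨ x1) ∧ (¬x1 ∨ x2)) ∨ ¬x1) ∨ x4   [eliminate →]
≡ ¬x3 ∨ (¬¬((¬x2 ∨ x1) ∧ (¬x1 ∨ x2)) ∧ ¬¬x1) ∨ x4   [De Morgan]
≡ ¬x3 ∨ ((¬x2 ∨ x1) ∧ (¬x1 ∨ x2) ∧ ¬¬x1) ∨ x4   [double negation]
≡ ¬x3 ∨ ((¬x2 ∨ x1) ∧ (¬x1 ∨ x2) ∧ x1) ∨ x4   [double negation]
≡ (¬x3 ∨ ¬x2 ∨ x1 ∨ x4) ∧ (¬x3 ∨ ¬x1 ∨ x2 ∨ x4) ∧ (¬x3 ∨ x1 ∨ x4)   [distribute ∨ over ∧]
≡ (¬x3 ∨ ¬x1 ∨ x2 ∨ x4) ∧ (¬x3 ∨ x1 ∨ x4)   [simplify]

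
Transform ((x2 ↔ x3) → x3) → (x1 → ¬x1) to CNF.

(¬x2 ∨ x3 ∨ ¬x1) ∧ (¬x3 ∨ ¬x1)

((x2 ↔ x3) → x3) → (x1 → ¬x1)
= ¬((x2 ↔ x3) → x3) ∨ (x1 → ¬x1)   [eliminate →]
= ¬(¬(x2 ↔ x3) ∨ x3) ∨ (x1 → ¬x1)   [eliminate →]
= ¬(¬((x2 → x3) ∧ (x3 → x2)) ∨ x3) ∨ (x1 → ¬x1)   [eliminate ↔]
= ¬(¬((¬x2 ∨ x3) ∧ (x3 → x2)) ∨ x3) ∨ (x1 → ¬x1)   [eliminate →]
= ¬(¬((¬x2 ∨ x3) ∧ (¬x3 ∨ x2)) ∨ x3) ∨ (x1 → ¬x1)   [eliminate →]
= ¬(¬((¬x2 ∨ x3) ∧ (¬x3 ∨ x2)) ∨ x3) ∨ ¬x1 ∨ ¬x1   [eliminate →]
= (¬¬((¬x2 ∨ x3) ∧ (¬x3 ∨ x2)) ∧ ¬x3) ∨ ¬x1 ∨ ¬x1   [De Morgan]
= ((¬x2 ∨ x3) ∧ (¬x3 ∨ x2) ∧ ¬x3) ∨ ¬x1 ∨ ¬x1   [double negation]
= (¬x2 ∨ x3 ∨ ¬x1 ∨ ¬x1) ∧ (¬x3 ∨ x2 ∨ ¬x1 ∨ ¬x1) ∧ (¬x3 ∨ ¬x1 ∨ ¬x1)   [distribute ∨ over ∧]
= (¬x2 ∨ x3 ∨ ¬x1) ∧ (¬x3 ∨ ¬x1)   [simplify]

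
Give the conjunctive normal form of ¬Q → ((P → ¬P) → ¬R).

¬Q → ((P → ¬P) → ¬R)
≡ ¬¬Q ∨ ((P → ¬P) → ¬R)   (eliminate →)
≡ ¬¬Q ∨ ¬(P → ¬P) ∨ ¬R   (eliminate →)
≡ ¬¬Q ∨ ¬(¬P ∨ ¬P) ∨ ¬R   (eliminate →)
≡ Q ∨ ¬(¬P ∨ ¬P) ∨ ¬R   (double negation)
≡ Q ∨ (¬¬P ∧ ¬¬P) ∨ ¬R   (De Morgan)
≡ Q ∨ (P ∧ ¬¬P) ∨ ¬R   (double negation)
≡ Q ∨ (P ∧ P) ∨ ¬R   (double negation)
≡ (Q ∨ P ∨ ¬R) ∧ (Q ∨ P ∨ ¬R)   (distribute ∨ over ∧)
≡ Q ∨ P ∨ ¬R   (simplify)

Q ∨ P ∨ ¬R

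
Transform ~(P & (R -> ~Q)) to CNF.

~(P & (R -> ~Q))
≡ ~(P & (~R | ~Q))   [eliminate ->]
≡ ~P | ~(~R | ~Q)   [De Morgan]
≡ ~P | (~~R & ~~Q)   [De Morgan]
≡ ~P | (R & ~~Q)   [double negation]
≡ ~P | (R & Q)   [double negation]
≡ (~P | R) & (~P | Q)   [distribute | over &]

(~P | R) & (~P | Q)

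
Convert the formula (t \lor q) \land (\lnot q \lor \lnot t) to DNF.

(t \lor q) \land (\lnot q \lor \lnot t)
≡ (t \land \lnot q) \lor (t \land \lnot t) \lor (q \land \lnot q) \lor (q \land \lnot t)   [distribute \land over \lor]
≡ (t \land \lnot q) \lor (q \land \lnot t)   [simplify]

(t \land \lnot q) \lor (q \land \lnot t)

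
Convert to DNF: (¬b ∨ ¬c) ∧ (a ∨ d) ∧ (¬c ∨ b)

(¬b ∨ ¬c) ∧ (a ∨ d) ∧ (¬c ∨ b)
= (¬b ∧ a ∧ ¬c) ∨ (¬b ∧ a ∧ b) ∨ (¬b ∧ d ∧ ¬c) ∨ (¬b ∧ d ∧ b) ∨ (¬c ∧ a ∧ ¬c) ∨ (¬c ∧ a ∧ b) ∨ (¬c ∧ d ∧ ¬c) ∨ (¬c ∧ d ∧ b)
= (¬c ∧ a) ∨ (¬c ∧ d)

(¬c ∧ a) ∨ (¬c ∧ d)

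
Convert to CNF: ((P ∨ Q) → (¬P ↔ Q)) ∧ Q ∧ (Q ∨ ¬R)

((P ∨ Q) → (¬P ↔ Q)) ∧ Q ∧ (Q ∨ ¬R)
≡ (¬(P ∨ Q) ∨ (¬P ↔ Q)) ∧ Q ∧ (Q ∨ ¬R)   [eliminate →]
≡ (¬(P ∨ Q) ∨ ((¬P → Q) ∧ (Q → ¬P))) ∧ Q ∧ (Q ∨ ¬R)   [eliminate ↔]
≡ (¬(P ∨ Q) ∨ ((¬¬P ∨ Q) ∧ (Q → ¬P))) ∧ Q ∧ (Q ∨ ¬R)   [eliminate →]
≡ (¬(P ∨ Q) ∨ ((¬¬P ∨ Q) ∧ (¬Q ∨ ¬P))) ∧ Q ∧ (Q ∨ ¬R)   [eliminate →]
≡ ((¬P ∧ ¬Q) ∨ ((¬¬P ∨ Q) ∧ (¬Q ∨ ¬P))) ∧ Q ∧ (Q ∨ ¬R)   [De Morgan]
≡ ((¬P ∧ ¬Q) ∨ ((P ∨ Q) ∧ (¬Q ∨ ¬P))) ∧ Q ∧ (Q ∨ ¬R)   [double negation]
≡ (¬P ∨ P ∨ Q) ∧ (¬P ∨ ¬Q ∨ ¬P) ∧ (¬Q ∨ P ∨ Q) ∧ (¬Q ∨ ¬Q ∨ ¬P) ∧ Q ∧ (Q ∨ ¬R)   [distribute ∨ over ∧]
≡ (¬P ∨ ¬Q) ∧ Q   [simplify]

(¬P ∨ ¬Q) ∧ Q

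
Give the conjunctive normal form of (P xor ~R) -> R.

R | P

(P xor ~R) -> R
⇔ ~(P xor ~R) | R   — eliminate ->
⇔ ~((P | ~R) & ~(P & ~R)) | R   — expand xor
⇔ ~(P | ~R) | ~~(P & ~R) | R   — De Morgan
⇔ (~P & ~~R) | ~~(P & ~R) | R   — De Morgan
⇔ (~P & R) | ~~(P & ~R) | R   — double negation
⇔ (~P & R) | (P & ~R) | R   — double negation
⇔ (~P | P | R) & (~P | ~R | R) & (R | P | R) & (R | ~R | R)   — distribute | over &
⇔ R | P   — simplify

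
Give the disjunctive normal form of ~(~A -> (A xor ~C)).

~A & C

~(~A -> (A xor ~C))
= ~(~~A | (A xor ~C))
= ~(~~A | (A & ~~C) | (~A & ~C))
= ~~~A & ~(A & ~~C) & ~(~A & ~C)
= ~A & ~(A & ~~C) & ~(~A & ~C)
= ~A & (~A | ~~~C) & ~(~A & ~C)
= ~A & (~A | ~C) & ~(~A & ~C)
= ~A & (~A | ~C) & (~~A | ~~C)
= ~A & (~A | ~C) & (A | ~~C)
= ~A & (~A | ~C) & (A | C)
= (~A & ~A & A) | (~A & ~A & C) | (~A & ~C & A) | (~A & ~C & C)
= ~A & C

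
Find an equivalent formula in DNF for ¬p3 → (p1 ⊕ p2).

p3 ∨ (p1 ∧ ¬p2) ∨ (¬p1 ∧ p2)

¬p3 → (p1 ⊕ p2)
≡ ¬¬p3 ∨ (p1 ⊕ p2)   — eliminate →
≡ ¬¬p3 ∨ (p1 ∧ ¬p2) ∨ (¬p1 ∧ p2)   — expand ⊕
≡ p3 ∨ (p1 ∧ ¬p2) ∨ (¬p1 ∧ p2)   — double negation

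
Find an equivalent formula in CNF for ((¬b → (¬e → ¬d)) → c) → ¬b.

((¬b → (¬e → ¬d)) → c) → ¬b
≡ ¬((¬b → (¬e → ¬d)) → c) ∨ ¬b
≡ ¬(¬(¬b → (¬e → ¬d)) ∨ c) ∨ ¬b
≡ ¬(¬(¬¬b ∨ (¬e → ¬d)) ∨ c) ∨ ¬b
≡ ¬(¬(¬¬b ∨ ¬¬e ∨ ¬d) ∨ c) ∨ ¬b
≡ (¬¬(¬¬b ∨ ¬¬e ∨ ¬d) ∧ ¬c) ∨ ¬b
≡ ((¬¬b ∨ ¬¬e ∨ ¬d) ∧ ¬c) ∨ ¬b
≡ ((b ∨ ¬¬e ∨ ¬d) ∧ ¬c) ∨ ¬b
≡ ((b ∨ e ∨ ¬d) ∧ ¬c) ∨ ¬b
≡ (b ∨ e ∨ ¬d ∨ ¬b) ∧ (¬c ∨ ¬b)
≡ ¬c ∨ ¬b

¬c ∨ ¬b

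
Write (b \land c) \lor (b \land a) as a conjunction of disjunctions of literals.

b \land (c \lor a)

(b \land c) \lor (b \land a)
≡ (b \lor b) \land (b \lor a) \land (c \lor b) \land (c \lor a)   (distribute \lor over \land)
≡ b \land (c \lor a)   (simplify)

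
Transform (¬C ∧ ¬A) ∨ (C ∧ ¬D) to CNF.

(¬C ∨ ¬D) ∧ (¬A ∨ C) ∧ (¬A ∨ ¬D)

(¬C ∧ ¬A) ∨ (C ∧ ¬D)
≡ (¬C ∨ C) ∧ (¬C ∨ ¬D) ∧ (¬A ∨ C) ∧ (¬A ∨ ¬D)   — distribute ∨ over ∧
≡ (¬C ∨ ¬D) ∧ (¬A ∨ C) ∧ (¬A ∨ ¬D)   — simplify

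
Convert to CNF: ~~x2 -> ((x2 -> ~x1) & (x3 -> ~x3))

(~x2 | ~x1) & (~x2 | ~x3)

~~x2 -> ((x2 -> ~x1) & (x3 -> ~x3))
= ~~~x2 | ((x2 -> ~x1) & (x3 -> ~x3))   (eliminate ->)
= ~~~x2 | ((~x2 | ~x1) & (x3 -> ~x3))   (eliminate ->)
= ~~~x2 | ((~x2 | ~x1) & (~x3 | ~x3))   (eliminate ->)
= ~x2 | ((~x2 | ~x1) & (~x3 | ~x3))   (double negation)
= (~x2 | ~x2 | ~x1) & (~x2 | ~x3 | ~x3)   (distribute | over &)
= (~x2 | ~x1) & (~x2 | ~x3)   (simplify)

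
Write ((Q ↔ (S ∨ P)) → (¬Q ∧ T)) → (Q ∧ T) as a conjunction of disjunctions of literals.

(¬Q ∨ S ∨ P ∨ T) ∧ (¬S ∨ Q) ∧ (¬P ∨ Q) ∧ (Q ∨ ¬T)

((Q ↔ (S ∨ P)) → (¬Q ∧ T)) → (Q ∧ T)
≡ ¬((Q ↔ (S ∨ P)) → (¬Q ∧ T)) ∨ (Q ∧ T)   — eliminate →
≡ ¬(¬(Q ↔ (S ∨ P)) ∨ (¬Q ∧ T)) ∨ (Q ∧ T)   — eliminate →
≡ ¬(¬((Q → (S ∨ P)) ∧ ((S ∨ P) → Q)) ∨ (¬Q ∧ T)) ∨ (Q ∧ T)   — eliminate ↔
≡ ¬(¬((¬Q ∨ S ∨ P) ∧ ((S ∨ P) → Q)) ∨ (¬Q ∧ T)) ∨ (Q ∧ T)   — eliminate →
≡ ¬(¬((¬Q ∨ S ∨ P) ∧ (¬(S ∨ P) ∨ Q)) ∨ (¬Q ∧ T)) ∨ (Q ∧ T)   — eliminate →
≡ (¬¬((¬Q ∨ S ∨ P) ∧ (¬(S ∨ P) ∨ Q)) ∧ ¬(¬Q ∧ T)) ∨ (Q ∧ T)   — De Morgan
≡ ((¬Q ∨ S ∨ P) ∧ (¬(S ∨ P) ∨ Q) ∧ ¬(¬Q ∧ T)) ∨ (Q ∧ T)   — double negation
≡ ((¬Q ∨ S ∨ P) ∧ ((¬S ∧ ¬P) ∨ Q) ∧ ¬(¬Q ∧ T)) ∨ (Q ∧ T)   — De Morgan
≡ ((¬Q ∨ S ∨ P) ∧ ((¬S ∧ ¬P) ∨ Q) ∧ (¬¬Q ∨ ¬T)) ∨ (Q ∧ T)   — De Morgan
≡ ((¬Q ∨ S ∨ P) ∧ ((¬S ∧ ¬P) ∨ Q) ∧ (Q ∨ ¬T)) ∨ (Q ∧ T)   — double negation
≡ (¬Q ∨ S ∨ P ∨ Q) ∧ (¬Q ∨ S ∨ P ∨ T) ∧ (¬S ∨ Q ∨ Q) ∧ (¬S ∨ Q ∨ T) ∧ (¬P ∨ Q ∨ Q) ∧ (¬P ∨ Q ∨ T) ∧ (Q ∨ ¬T ∨ Q) ∧ (Q ∨ ¬T ∨ T)   — distribute ∨ over ∧
≡ (¬Q ∨ S ∨ P ∨ T) ∧ (¬S ∨ Q) ∧ (¬P ∨ Q) ∧ (Q ∨ ¬T)   — simplify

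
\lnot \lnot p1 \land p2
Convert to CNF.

p1 \land p2

\lnot \lnot p1 \land p2
≡ p1 \land p2   [double negation]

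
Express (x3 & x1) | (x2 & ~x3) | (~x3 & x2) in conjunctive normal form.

(x3 | x2) & (x1 | x2) & (x1 | ~x3)

(x3 & x1) | (x2 & ~x3) | (~x3 & x2)
⇔ (x3 | x2 | ~x3) & (x3 | x2 | x2) & (x3 | ~x3 | ~x3) & (x3 | ~x3 | x2) & (x1 | x2 | ~x3) & (x1 | x2 | x2) & (x1 | ~x3 | ~x3) & (x1 | ~x3 | x2)   — distribute | over &
⇔ (x3 | x2) & (x1 | x2) & (x1 | ~x3)   — simplify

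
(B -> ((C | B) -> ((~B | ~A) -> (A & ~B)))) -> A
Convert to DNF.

(B -> ((C | B) -> ((~B | ~A) -> (A & ~B)))) -> A
≡ ~(B -> ((C | B) -> ((~B | ~A) -> (A & ~B)))) | A   [eliminate ->]
≡ ~(~B | ((C | B) -> ((~B | ~A) -> (A & ~B)))) | A   [eliminate ->]
≡ ~(~B | ~(C | B) | ((~B | ~A) -> (A & ~B))) | A   [eliminate ->]
≡ ~(~B | ~(C | B) | ~(~B | ~A) | (A & ~B)) | A   [eliminate ->]
≡ (~~B & ~~(C | B) & ~~(~B | ~A) & ~(A & ~B)) | A   [De Morgan]
≡ (B & ~~(C | B) & ~~(~B | ~A) & ~(A & ~B)) | A   [double negation]
≡ (B & (C | B) & ~~(~B | ~A) & ~(A & ~B)) | A   [double negation]
≡ (B & (C | B) & (~B | ~A) & ~(A & ~B)) | A   [double negation]
≡ (B & (C | B) & (~B | ~A) & (~A | ~~B)) | A   [De Morgan]
≡ (B & (C | B) & (~B | ~A) & (~A | B)) | A   [double negation]
≡ (B & C & ~B & ~A) | (B & C & ~B & B) | (B & C & ~A & ~A) | (B & C & ~A & B) | (B & B & ~B & ~A) | (B & B & ~B & B) | (B & B & ~A & ~A) | (B & B & ~A & B) | A   [distribute & over |]
≡ (B & ~A) | A   [simplify]

(B & ~A) | A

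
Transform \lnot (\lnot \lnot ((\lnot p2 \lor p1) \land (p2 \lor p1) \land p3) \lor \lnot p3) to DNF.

(p2 \land \lnot p1 \land p3) \lor (\lnot p2 \land \lnot p1 \land p3)

\lnot (\lnot \lnot ((\lnot p2 \lor p1) \land (p2 \lor p1) \land p3) \lor \lnot p3)
≡ \lnot \lnot \lnot ((\lnot p2 \lor p1) \land (p2 \lor p1) \land p3) \land \lnot \lnot p3   (De Morgan)
≡ \lnot ((\lnot p2 \lor p1) \land (p2 \lor p1) \land p3) \land \lnot \lnot p3   (double negation)
≡ (\lnot (\lnot p2 \lor p1) \lor \lnot (p2 \lor p1) \lor \lnot p3) \land \lnot \lnot p3   (De Morgan)
≡ ((\lnot \lnot p2 \land \lnot p1) \lor \lnot (p2 \lor p1) \lor \lnot p3) \land \lnot \lnot p3   (De Morgan)
≡ ((p2 \land \lnot p1) \lor \lnot (p2 \lor p1) \lor \lnot p3) \land \lnot \lnot p3   (double negation)
≡ ((p2 \land \lnot p1) \lor (\lnot p2 \land \lnot p1) \lor \lnot p3) \land \lnot \lnot p3   (De Morgan)
≡ ((p2 \land \lnot p1) \lor (\lnot p2 \land \lnot p1) \lor \lnot p3) \land p3   (double negation)
≡ (p2 \land \lnot p1 \land p3) \lor (\lnot p2 \land \lnot p1 \land p3) \lor (\lnot p3 \land p3)   (distribute \land over \lor)
≡ (p2 \land \lnot p1 \land p3) \lor (\lnot p2 \land \lnot p1 \land p3)   (simplify)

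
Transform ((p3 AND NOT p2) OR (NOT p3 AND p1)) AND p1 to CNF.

(NOT p2 OR NOT p3) AND p1

((p3 AND NOT p2) OR (NOT p3 AND p1)) AND p1
= (p3 OR NOT p3) AND (p3 OR p1) AND (NOT p2 OR NOT p3) AND (NOT p2 OR p1) AND p1   (distribute OR over AND)
= (NOT p2 OR NOT p3) AND p1   (simplify)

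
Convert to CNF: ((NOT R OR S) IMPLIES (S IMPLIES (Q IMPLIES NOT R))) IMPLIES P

(S OR P) AND (Q OR P) AND (R OR P)

((NOT R OR S) IMPLIES (S IMPLIES (Q IMPLIES NOT R))) IMPLIES P
= NOT ((NOT R OR S) IMPLIES (S IMPLIES (Q IMPLIES NOT R))) OR P   (eliminate IMPLIES)
= NOT (NOT (NOT R OR S) OR (S IMPLIES (Q IMPLIES NOT R))) OR P   (eliminate IMPLIES)
= NOT (NOT (NOT R OR S) OR NOT S OR (Q IMPLIES NOT R)) OR P   (eliminate IMPLIES)
= NOT (NOT (NOT R OR S) OR NOT S OR NOT Q OR NOT R) OR P   (eliminate IMPLIES)
= (NOT NOT (NOT R OR S) AND NOT NOT S AND NOT NOT Q AND NOT NOT R) OR P   (De Morgan)
= ((NOT R OR S) AND NOT NOT S AND NOT NOT Q AND NOT NOT R) OR P   (double negation)
= ((NOT R OR S) AND S AND NOT NOT Q AND NOT NOT R) OR P   (double negation)
= ((NOT R OR S) AND S AND Q AND NOT NOT R) OR P   (double negation)
= ((NOT R OR S) AND S AND Q AND R) OR P   (double negation)
= (NOT R OR S OR P) AND (S OR P) AND (Q OR P) AND (R OR P)   (distribute OR over AND)
= (S OR P) AND (Q OR P) AND (R OR P)   (simplify)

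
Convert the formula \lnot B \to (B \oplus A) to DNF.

B \lor (\lnot B \land A)

\lnot B \to (B \oplus A)
≡ \lnot \lnot B \lor (B \oplus A)   — eliminate \to
≡ \lnot \lnot B \lor (B \land \lnot A) \lor (\lnot B \land A)   — expand \oplus
≡ B \lor (B \land \lnot A) \lor (\lnot B \land A)   — double negation
≡ B \lor (\lnot B \land A)   — simplify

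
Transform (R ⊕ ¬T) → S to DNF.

(¬R ∧ T) ∨ (¬T ∧ R) ∨ S

(R ⊕ ¬T) → S
≡ ¬(R ⊕ ¬T) ∨ S
≡ ¬((R ∧ ¬¬T) ∨ (¬R ∧ ¬T)) ∨ S
≡ (¬(R ∧ ¬¬T) ∧ ¬(¬R ∧ ¬T)) ∨ S
≡ ((¬R ∨ ¬¬¬T) ∧ ¬(¬R ∧ ¬T)) ∨ S
≡ ((¬R ∨ ¬T) ∧ ¬(¬R ∧ ¬T)) ∨ S
≡ ((¬R ∨ ¬T) ∧ (¬¬R ∨ ¬¬T)) ∨ S
≡ ((¬R ∨ ¬T) ∧ (R ∨ ¬¬T)) ∨ S
≡ ((¬R ∨ ¬T) ∧ (R ∨ T)) ∨ S
≡ (¬R ∧ R) ∨ (¬R ∧ T) ∨ (¬T ∧ R) ∨ (¬T ∧ T) ∨ S
≡ (¬R ∧ T) ∨ (¬T ∧ R) ∨ S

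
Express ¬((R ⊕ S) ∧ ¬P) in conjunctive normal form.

(¬R ∨ S ∨ P) ∧ (¬S ∨ R ∨ P)

¬((R ⊕ S) ∧ ¬P)
≡ ¬((R ∨ S) ∧ ¬(R ∧ S) ∧ ¬P)   [expand ⊕]
≡ ¬(R ∨ S) ∨ ¬¬(R ∧ S) ∨ ¬¬P   [De Morgan]
≡ (¬R ∧ ¬S) ∨ ¬¬(R ∧ S) ∨ ¬¬P   [De Morgan]
≡ (¬R ∧ ¬S) ∨ (R ∧ S) ∨ ¬¬P   [double negation]
≡ (¬R ∧ ¬S) ∨ (R ∧ S) ∨ P   [double negation]
≡ (¬R ∨ R ∨ P) ∧ (¬R ∨ S ∨ P) ∧ (¬S ∨ R ∨ P) ∧ (¬S ∨ S ∨ P)   [distribute ∨ over ∧]
≡ (¬R ∨ S ∨ P) ∧ (¬S ∨ R ∨ P)   [simplify]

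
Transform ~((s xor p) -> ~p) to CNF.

(~s | ~p) & p

~((s xor p) -> ~p)
= ~(~(s xor p) | ~p)   (eliminate ->)
= ~(~((s | p) & ~(s & p)) | ~p)   (expand xor)
= ~~((s | p) & ~(s & p)) & ~~p   (De Morgan)
= (s | p) & ~(s & p) & ~~p   (double negation)
= (s | p) & (~s | ~p) & ~~p   (De Morgan)
= (s | p) & (~s | ~p) & p   (double negation)
= (~s | ~p) & p   (simplify)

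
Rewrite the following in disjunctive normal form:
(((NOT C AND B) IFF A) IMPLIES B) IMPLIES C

(NOT B AND NOT A) OR C

(((NOT C AND B) IFF A) IMPLIES B) IMPLIES C
≡ NOT (((NOT C AND B) IFF A) IMPLIES B) OR C
≡ NOT (NOT ((NOT C AND B) IFF A) OR B) OR C
≡ NOT (NOT (((NOT C AND B) IMPLIES A) AND (A IMPLIES (NOT C AND B))) OR B) OR C
≡ NOT (NOT ((NOT (NOT C AND B) OR A) AND (A IMPLIES (NOT C AND B))) OR B) OR C
≡ NOT (NOT ((NOT (NOT C AND B) OR A) AND (NOT A OR (NOT C AND B))) OR B) OR C
≡ (NOT NOT ((NOT (NOT C AND B) OR A) AND (NOT A OR (NOT C AND B))) AND NOT B) OR C
≡ ((NOT (NOT C AND B) OR A) AND (NOT A OR (NOT C AND B)) AND NOT B) OR C
≡ ((NOT NOT C OR NOT B OR A) AND (NOT A OR (NOT C AND B)) AND NOT B) OR C
≡ ((C OR NOT B OR A) AND (NOT A OR (NOT C AND B)) AND NOT B) OR C
≡ (C AND NOT A AND NOT B) OR (C AND NOT C AND B AND NOT B) OR (NOT B AND NOT A AND NOT B) OR (NOT B AND NOT C AND B AND NOT B) OR (A AND NOT A AND NOT B) OR (A AND NOT C AND B AND NOT B) OR C
≡ (NOT B AND NOT A) OR C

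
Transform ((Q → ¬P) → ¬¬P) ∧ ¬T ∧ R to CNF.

P ∧ ¬T ∧ R

((Q → ¬P) → ¬¬P) ∧ ¬T ∧ R
≡ (¬(Q → ¬P) ∨ ¬¬P) ∧ ¬T ∧ R   (eliminate →)
≡ (¬(¬Q ∨ ¬P) ∨ ¬¬P) ∧ ¬T ∧ R   (eliminate →)
≡ ((¬¬Q ∧ ¬¬P) ∨ ¬¬P) ∧ ¬T ∧ R   (De Morgan)
≡ ((Q ∧ ¬¬P) ∨ ¬¬P) ∧ ¬T ∧ R   (double negation)
≡ ((Q ∧ P) ∨ ¬¬P) ∧ ¬T ∧ R   (double negation)
≡ ((Q ∧ P) ∨ P) ∧ ¬T ∧ R   (double negation)
≡ (Q ∨ P) ∧ (P ∨ P) ∧ ¬T ∧ R   (distribute ∨ over ∧)
≡ P ∧ ¬T ∧ R   (simplify)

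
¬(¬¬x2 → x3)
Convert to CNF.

¬(¬¬x2 → x3)
= ¬(¬¬¬x2 ∨ x3)   — eliminate →
= ¬¬¬¬x2 ∧ ¬x3   — De Morgan
= ¬¬x2 ∧ ¬x3   — double negation
= x2 ∧ ¬x3   — double negation

x2 ∧ ¬x3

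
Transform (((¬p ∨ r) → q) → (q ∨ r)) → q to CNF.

(((¬p ∨ r) → q) → (q ∨ r)) → q
⇔ ¬(((¬p ∨ r) → q) → (q ∨ r)) ∨ q   — eliminate →
⇔ ¬(¬((¬p ∨ r) → q) ∨ q ∨ r) ∨ q   — eliminate →
⇔ ¬(¬(¬(¬p ∨ r) ∨ q) ∨ q ∨ r) ∨ q   — eliminate →
⇔ (¬¬(¬(¬p ∨ r) ∨ q) ∧ ¬q ∧ ¬r) ∨ q   — De Morgan
⇔ ((¬(¬p ∨ r) ∨ q) ∧ ¬q ∧ ¬r) ∨ q   — double negation
⇔ (((¬¬p ∧ ¬r) ∨ q) ∧ ¬q ∧ ¬r) ∨ q   — De Morgan
⇔ (((p ∧ ¬r) ∨ q) ∧ ¬q ∧ ¬r) ∨ q   — double negation
⇔ (p ∨ q ∨ q) ∧ (¬r ∨ q ∨ q) ∧ (¬q ∨ q) ∧ (¬r ∨ q)   — distribute ∨ over ∧
⇔ (p ∨ q) ∧ (¬r ∨ q)   — simplify

(p ∨ q) ∧ (¬r ∨ q)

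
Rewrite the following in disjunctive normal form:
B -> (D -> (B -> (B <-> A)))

B -> (D -> (B -> (B <-> A)))
≡ ~B | (D -> (B -> (B <-> A)))
≡ ~B | ~D | (B -> (B <-> A))
≡ ~B | ~D | ~B | (B <-> A)
≡ ~B | ~D | ~B | ((B -> A) & (A -> B))
≡ ~B | ~D | ~B | ((~B | A) & (A -> B))
≡ ~B | ~D | ~B | ((~B | A) & (~A | B))
≡ ~B | ~D | ~B | (~B & ~A) | (~B & B) | (A & ~A) | (A & B)
≡ ~B | ~D | (A & B)

~B | ~D | (A & B)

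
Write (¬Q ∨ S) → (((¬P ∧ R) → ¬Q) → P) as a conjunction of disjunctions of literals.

(¬Q ∨ S) → (((¬P ∧ R) → ¬Q) → P)
≡ ¬(¬Q ∨ S) ∨ (((¬P ∧ R) → ¬Q) → P)   (eliminate →)
≡ ¬(¬Q ∨ S) ∨ ¬((¬P ∧ R) → ¬Q) ∨ P   (eliminate →)
≡ ¬(¬Q ∨ S) ∨ ¬(¬(¬P ∧ R) ∨ ¬Q) ∨ P   (eliminate →)
≡ (¬¬Q ∧ ¬S) ∨ ¬(¬(¬P ∧ R) ∨ ¬Q) ∨ P   (De Morgan)
≡ (Q ∧ ¬S) ∨ ¬(¬(¬P ∧ R) ∨ ¬Q) ∨ P   (double negation)
≡ (Q ∧ ¬S) ∨ (¬¬(¬P ∧ R) ∧ ¬¬Q) ∨ P   (De Morgan)
≡ (Q ∧ ¬S) ∨ (¬P ∧ R ∧ ¬¬Q) ∨ P   (double negation)
≡ (Q ∧ ¬S) ∨ (¬P ∧ R ∧ Q) ∨ P   (double negation)
≡ (Q ∨ ¬P ∨ P) ∧ (Q ∨ R ∨ P) ∧ (Q ∨ Q ∨ P) ∧ (¬S ∨ ¬P ∨ P) ∧ (¬S ∨ R ∨ P) ∧ (¬S ∨ Q ∨ P)   (distribute ∨ over ∧)
≡ (Q ∨ P) ∧ (¬S ∨ R ∨ P)   (simplify)

(Q ∨ P) ∧ (¬S ∨ R ∨ P)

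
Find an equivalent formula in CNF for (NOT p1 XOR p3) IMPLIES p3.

(NOT p1 XOR p3) IMPLIES p3
= NOT (NOT p1 XOR p3) OR p3   — eliminate IMPLIES
= NOT ((NOT p1 OR p3) AND NOT (NOT p1 AND p3)) OR p3   — expand XOR
= NOT (NOT p1 OR p3) OR NOT NOT (NOT p1 AND p3) OR p3   — De Morgan
= (NOT NOT p1 AND NOT p3) OR NOT NOT (NOT p1 AND p3) OR p3   — De Morgan
= (p1 AND NOT p3) OR NOT NOT (NOT p1 AND p3) OR p3   — double negation
= (p1 AND NOT p3) OR (NOT p1 AND p3) OR p3   — double negation
= (p1 OR NOT p1 OR p3) AND (p1 OR p3 OR p3) AND (NOT p3 OR NOT p1 OR p3) AND (NOT p3 OR p3 OR p3)   — distribute OR over AND
= p1 OR p3   — simplify

p1 OR p3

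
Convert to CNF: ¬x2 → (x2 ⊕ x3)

x2 ∨ x3

¬x2 → (x2 ⊕ x3)
≡ ¬¬x2 ∨ (x2 ⊕ x3)   (eliminate →)
≡ ¬¬x2 ∨ ((x2 ∨ x3) ∧ ¬(x2 ∧ x3))   (expand ⊕)
≡ x2 ∨ ((x2 ∨ x3) ∧ ¬(x2 ∧ x3))   (double negation)
≡ x2 ∨ ((x2 ∨ x3) ∧ (¬x2 ∨ ¬x3))   (De Morgan)
≡ (x2 ∨ x2 ∨ x3) ∧ (x2 ∨ ¬x2 ∨ ¬x3)   (distribute ∨ over ∧)
≡ x2 ∨ x3   (simplify)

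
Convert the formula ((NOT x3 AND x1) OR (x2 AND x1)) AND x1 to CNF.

((NOT x3 AND x1) OR (x2 AND x1)) AND x1
= (NOT x3 OR x2) AND (NOT x3 OR x1) AND (x1 OR x2) AND (x1 OR x1) AND x1   [distribute OR over AND]
= (NOT x3 OR x2) AND x1   [simplify]

(NOT x3 OR x2) AND x1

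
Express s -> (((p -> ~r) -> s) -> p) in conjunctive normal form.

s -> (((p -> ~r) -> s) -> p)
≡ ~s | (((p -> ~r) -> s) -> p)   [eliminate ->]
≡ ~s | ~((p -> ~r) -> s) | p   [eliminate ->]
≡ ~s | ~(~(p -> ~r) | s) | p   [eliminate ->]
≡ ~s | ~(~(~p | ~r) | s) | p   [eliminate ->]
≡ ~s | (~~(~p | ~r) & ~s) | p   [De Morgan]
≡ ~s | ((~p | ~r) & ~s) | p   [double negation]
≡ (~s | ~p | ~r | p) & (~s | ~s | p)   [distribute | over &]
≡ ~s | p   [simplify]

~s | p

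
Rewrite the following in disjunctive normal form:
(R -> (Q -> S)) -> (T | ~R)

(R -> (Q -> S)) -> (T | ~R)
≡ ~(R -> (Q -> S)) | T | ~R   (eliminate ->)
≡ ~(~R | (Q -> S)) | T | ~R   (eliminate ->)
≡ ~(~R | ~Q | S) | T | ~R   (eliminate ->)
≡ (~~R & ~~Q & ~S) | T | ~R   (De Morgan)
≡ (R & ~~Q & ~S) | T | ~R   (double negation)
≡ (R & Q & ~S) | T | ~R   (double negation)

(R & Q & ~S) | T | ~R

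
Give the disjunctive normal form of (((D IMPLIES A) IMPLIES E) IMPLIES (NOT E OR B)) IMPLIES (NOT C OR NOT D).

(((D IMPLIES A) IMPLIES E) IMPLIES (NOT E OR B)) IMPLIES (NOT C OR NOT D)
≡ NOT (((D IMPLIES A) IMPLIES E) IMPLIES (NOT E OR B)) OR NOT C OR NOT D   [eliminate IMPLIES]
≡ NOT (NOT ((D IMPLIES A) IMPLIES E) OR NOT E OR B) OR NOT C OR NOT D   [eliminate IMPLIES]
≡ NOT (NOT (NOT (D IMPLIES A) OR E) OR NOT E OR B) OR NOT C OR NOT D   [eliminate IMPLIES]
≡ NOT (NOT (NOT (NOT D OR A) OR E) OR NOT E OR B) OR NOT C OR NOT D   [eliminate IMPLIES]
≡ (NOT NOT (NOT (NOT D OR A) OR E) AND NOT NOT E AND NOT B) OR NOT C OR NOT D   [De Morgan]
≡ ((NOT (NOT D OR A) OR E) AND NOT NOT E AND NOT B) OR NOT C OR NOT D   [double negation]
≡ (((NOT NOT D AND NOT A) OR E) AND NOT NOT E AND NOT B) OR NOT C OR NOT D   [De Morgan]
≡ (((D AND NOT A) OR E) AND NOT NOT E AND NOT B) OR NOT C OR NOT D   [double negation]
≡ (((D AND NOT A) OR E) AND E AND NOT B) OR NOT C OR NOT D   [double negation]
≡ (D AND NOT A AND E AND NOT B) OR (E AND E AND NOT B) OR NOT C OR NOT D   [distribute AND over OR]
≡ (E AND NOT B) OR NOT C OR NOT D   [simplify]

(E AND NOT B) OR NOT C OR NOT D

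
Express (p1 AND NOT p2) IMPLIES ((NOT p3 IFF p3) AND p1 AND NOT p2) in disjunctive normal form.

NOT p1 OR p2

(p1 AND NOT p2) IMPLIES ((NOT p3 IFF p3) AND p1 AND NOT p2)
≡ NOT (p1 AND NOT p2) OR ((NOT p3 IFF p3) AND p1 AND NOT p2)
≡ NOT (p1 AND NOT p2) OR ((NOT p3 IMPLIES p3) AND (p3 IMPLIES NOT p3) AND p1 AND NOT p2)
≡ NOT (p1 AND NOT p2) OR ((NOT NOT p3 OR p3) AND (p3 IMPLIES NOT p3) AND p1 AND NOT p2)
≡ NOT (p1 AND NOT p2) OR ((NOT NOT p3 OR p3) AND (NOT p3 OR NOT p3) AND p1 AND NOT p2)
≡ NOT p1 OR NOT NOT p2 OR ((NOT NOT p3 OR p3) AND (NOT p3 OR NOT p3) AND p1 AND NOT p2)
≡ NOT p1 OR p2 OR ((NOT NOT p3 OR p3) AND (NOT p3 OR NOT p3) AND p1 AND NOT p2)
≡ NOT p1 OR p2 OR ((p3 OR p3) AND (NOT p3 OR NOT p3) AND p1 AND NOT p2)
≡ NOT p1 OR p2 OR (p3 AND NOT p3 AND p1 AND NOT p2) OR (p3 AND NOT p3 AND p1 AND NOT p2) OR (p3 AND NOT p3 AND p1 AND NOT p2) OR (p3 AND NOT p3 AND p1 AND NOT p2)
≡ NOT p1 OR p2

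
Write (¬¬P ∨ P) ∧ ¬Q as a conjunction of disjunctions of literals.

(¬¬P ∨ P) ∧ ¬Q
≡ (P ∨ P) ∧ ¬Q   [double negation]
≡ P ∧ ¬Q   [simplify]

P ∧ ¬Q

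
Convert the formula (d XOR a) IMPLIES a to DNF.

(d XOR a) IMPLIES a
≡ NOT (d XOR a) OR a   — eliminate IMPLIES
≡ NOT ((d AND NOT a) OR (NOT d AND a)) OR a   — expand XOR
≡ (NOT (d AND NOT a) AND NOT (NOT d AND a)) OR a   — De Morgan
≡ ((NOT d OR NOT NOT a) AND NOT (NOT d AND a)) OR a   — De Morgan
≡ ((NOT d OR a) AND NOT (NOT d AND a)) OR a   — double negation
≡ ((NOT d OR a) AND (NOT NOT d OR NOT a)) OR a   — De Morgan
≡ ((NOT d OR a) AND (d OR NOT a)) OR a   — double negation
≡ (NOT d AND d) OR (NOT d AND NOT a) OR (a AND d) OR (a AND NOT a) OR a   — distribute AND over OR
≡ (NOT d AND NOT a) OR a   — simplify

(NOT d AND NOT a) OR a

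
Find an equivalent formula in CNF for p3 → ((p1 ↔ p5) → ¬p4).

(¬p3 ∨ p1 ∨ p5 ∨ ¬p4) ∧ (¬p3 ∨ ¬p5 ∨ ¬p1 ∨ ¬p4)

p3 → ((p1 ↔ p5) → ¬p4)
⇔ ¬p3 ∨ ((p1 ↔ p5) → ¬p4)
⇔ ¬p3 ∨ ¬(p1 ↔ p5) ∨ ¬p4
⇔ ¬p3 ∨ ¬((p1 → p5) ∧ (p5 → p1)) ∨ ¬p4
⇔ ¬p3 ∨ ¬((¬p1 ∨ p5) ∧ (p5 → p1)) ∨ ¬p4
⇔ ¬p3 ∨ ¬((¬p1 ∨ p5) ∧ (¬p5 ∨ p1)) ∨ ¬p4
⇔ ¬p3 ∨ ¬(¬p1 ∨ p5) ∨ ¬(¬p5 ∨ p1) ∨ ¬p4
⇔ ¬p3 ∨ ¬¬p1 ∧ ¬p5 ∨ ¬(¬p5 ∨ p1) ∨ ¬p4
⇔ ¬p3 ∨ p1 ∧ ¬p5 ∨ ¬(¬p5 ∨ p1) ∨ ¬p4
⇔ ¬p3 ∨ p1 ∧ ¬p5 ∨ ¬¬p5 ∧ ¬p1 ∨ ¬p4
⇔ ¬p3 ∨ p1 ∧ ¬p5 ∨ p5 ∧ ¬p1 ∨ ¬p4
⇔ (¬p3 ∨ p1 ∨ p5 ∨ ¬p4) ∧ (¬p3 ∨ p1 ∨ ¬p1 ∨ ¬p4) ∧ (¬p3 ∨ ¬p5 ∨ p5 ∨ ¬p4) ∧ (¬p3 ∨ ¬p5 ∨ ¬p1 ∨ ¬p4)
⇔ (¬p3 ∨ p1 ∨ p5 ∨ ¬p4) ∧ (¬p3 ∨ ¬p5 ∨ ¬p1 ∨ ¬p4)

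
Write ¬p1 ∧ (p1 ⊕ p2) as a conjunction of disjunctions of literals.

¬p1 ∧ (p1 ∨ p2)

¬p1 ∧ (p1 ⊕ p2)
⇔ ¬p1 ∧ (p1 ∨ p2) ∧ ¬(p1 ∧ p2)
⇔ ¬p1 ∧ (p1 ∨ p2) ∧ (¬p1 ∨ ¬p2)
⇔ ¬p1 ∧ (p1 ∨ p2)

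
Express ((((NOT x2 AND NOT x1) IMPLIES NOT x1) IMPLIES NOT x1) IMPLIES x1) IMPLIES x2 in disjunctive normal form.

((((NOT x2 AND NOT x1) IMPLIES NOT x1) IMPLIES NOT x1) IMPLIES x1) IMPLIES x2
⇔ NOT ((((NOT x2 AND NOT x1) IMPLIES NOT x1) IMPLIES NOT x1) IMPLIES x1) OR x2   [eliminate IMPLIES]
⇔ NOT (NOT (((NOT x2 AND NOT x1) IMPLIES NOT x1) IMPLIES NOT x1) OR x1) OR x2   [eliminate IMPLIES]
⇔ NOT (NOT (NOT ((NOT x2 AND NOT x1) IMPLIES NOT x1) OR NOT x1) OR x1) OR x2   [eliminate IMPLIES]
⇔ NOT (NOT (NOT (NOT (NOT x2 AND NOT x1) OR NOT x1) OR NOT x1) OR x1) OR x2   [eliminate IMPLIES]
⇔ (NOT NOT (NOT (NOT (NOT x2 AND NOT x1) OR NOT x1) OR NOT x1) AND NOT x1) OR x2   [De Morgan]
⇔ ((NOT (NOT (NOT x2 AND NOT x1) OR NOT x1) OR NOT x1) AND NOT x1) OR x2   [double negation]
⇔ (((NOT NOT (NOT x2 AND NOT x1) AND NOT NOT x1) OR NOT x1) AND NOT x1) OR x2   [De Morgan]
⇔ (((NOT x2 AND NOT x1 AND NOT NOT x1) OR NOT x1) AND NOT x1) OR x2   [double negation]
⇔ (((NOT x2 AND NOT x1 AND x1) OR NOT x1) AND NOT x1) OR x2   [double negation]
⇔ (NOT x2 AND NOT x1 AND x1 AND NOT x1) OR (NOT x1 AND NOT x1) OR x2   [distribute AND over OR]
⇔ NOT x1 OR x2   [simplify]

NOT x1 OR x2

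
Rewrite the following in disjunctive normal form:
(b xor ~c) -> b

(~b & c) | b

(b xor ~c) -> b
≡ ~(b xor ~c) | b   [eliminate ->]
≡ ~((b & ~~c) | (~b & ~c)) | b   [expand xor]
≡ (~(b & ~~c) & ~(~b & ~c)) | b   [De Morgan]
≡ ((~b | ~~~c) & ~(~b & ~c)) | b   [De Morgan]
≡ ((~b | ~c) & ~(~b & ~c)) | b   [double negation]
≡ ((~b | ~c) & (~~b | ~~c)) | b   [De Morgan]
≡ ((~b | ~c) & (b | ~~c)) | b   [double negation]
≡ ((~b | ~c) & (b | c)) | b   [double negation]
≡ (~b & b) | (~b & c) | (~c & b) | (~c & c) | b   [distribute & over |]
≡ (~b & c) | b   [simplify]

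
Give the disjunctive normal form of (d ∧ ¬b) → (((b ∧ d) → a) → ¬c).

¬d ∨ b ∨ ¬c

(d ∧ ¬b) → (((b ∧ d) → a) → ¬c)
⇔ ¬(d ∧ ¬b) ∨ (((b ∧ d) → a) → ¬c)   [eliminate →]
⇔ ¬(d ∧ ¬b) ∨ ¬((b ∧ d) → a) ∨ ¬c   [eliminate →]
⇔ ¬(d ∧ ¬b) ∨ ¬(¬(b ∧ d) ∨ a) ∨ ¬c   [eliminate →]
⇔ ¬d ∨ ¬¬b ∨ ¬(¬(b ∧ d) ∨ a) ∨ ¬c   [De Morgan]
⇔ ¬d ∨ b ∨ ¬(¬(b ∧ d) ∨ a) ∨ ¬c   [double negation]
⇔ ¬d ∨ b ∨ (¬¬(b ∧ d) ∧ ¬a) ∨ ¬c   [De Morgan]
⇔ ¬d ∨ b ∨ (b ∧ d ∧ ¬a) ∨ ¬c   [double negation]
⇔ ¬d ∨ b ∨ ¬c   [simplify]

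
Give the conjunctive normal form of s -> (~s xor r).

~s | r

s -> (~s xor r)
≡ ~s | (~s xor r)   [eliminate ->]
≡ ~s | ((~s | r) & ~(~s & r))   [expand xor]
≡ ~s | ((~s | r) & (~~s | ~r))   [De Morgan]
≡ ~s | ((~s | r) & (s | ~r))   [double negation]
≡ (~s | ~s | r) & (~s | s | ~r)   [distribute | over &]
≡ ~s | r   [simplify]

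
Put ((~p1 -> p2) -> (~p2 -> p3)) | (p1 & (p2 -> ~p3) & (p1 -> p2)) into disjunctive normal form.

(~p1 & ~p2) | p2 | p3

((~p1 -> p2) -> (~p2 -> p3)) | (p1 & (p2 -> ~p3) & (p1 -> p2))
≡ ~(~p1 -> p2) | (~p2 -> p3) | (p1 & (p2 -> ~p3) & (p1 -> p2))   (eliminate ->)
≡ ~(~~p1 | p2) | (~p2 -> p3) | (p1 & (p2 -> ~p3) & (p1 -> p2))   (eliminate ->)
≡ ~(~~p1 | p2) | ~~p2 | p3 | (p1 & (p2 -> ~p3) & (p1 -> p2))   (eliminate ->)
≡ ~(~~p1 | p2) | ~~p2 | p3 | (p1 & (~p2 | ~p3) & (p1 -> p2))   (eliminate ->)
≡ ~(~~p1 | p2) | ~~p2 | p3 | (p1 & (~p2 | ~p3) & (~p1 | p2))   (eliminate ->)
≡ (~~~p1 & ~p2) | ~~p2 | p3 | (p1 & (~p2 | ~p3) & (~p1 | p2))   (De Morgan)
≡ (~p1 & ~p2) | ~~p2 | p3 | (p1 & (~p2 | ~p3) & (~p1 | p2))   (double negation)
≡ (~p1 & ~p2) | p2 | p3 | (p1 & (~p2 | ~p3) & (~p1 | p2))   (double negation)
≡ (~p1 & ~p2) | p2 | p3 | (p1 & ~p2 & ~p1) | (p1 & ~p2 & p2) | (p1 & ~p3 & ~p1) | (p1 & ~p3 & p2)   (distribute & over |)
≡ (~p1 & ~p2) | p2 | p3   (simplify)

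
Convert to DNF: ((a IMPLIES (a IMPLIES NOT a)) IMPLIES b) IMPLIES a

((a IMPLIES (a IMPLIES NOT a)) IMPLIES b) IMPLIES a
= NOT ((a IMPLIES (a IMPLIES NOT a)) IMPLIES b) OR a   (eliminate IMPLIES)
= NOT (NOT (a IMPLIES (a IMPLIES NOT a)) OR b) OR a   (eliminate IMPLIES)
= NOT (NOT (NOT a OR (a IMPLIES NOT a)) OR b) OR a   (eliminate IMPLIES)
= NOT (NOT (NOT a OR NOT a OR NOT a) OR b) OR a   (eliminate IMPLIES)
= (NOT NOT (NOT a OR NOT a OR NOT a) AND NOT b) OR a   (De Morgan)
= ((NOT a OR NOT a OR NOT a) AND NOT b) OR a   (double negation)
= (NOT a AND NOT b) OR (NOT a AND NOT b) OR (NOT a AND NOT b) OR a   (distribute AND over OR)
= (NOT a AND NOT b) OR a   (simplify)

(NOT a AND NOT b) OR a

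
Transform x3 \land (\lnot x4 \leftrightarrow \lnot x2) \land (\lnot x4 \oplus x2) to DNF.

(x3 \land x4 \land x2) \lor (x3 \land \lnot x2 \land \lnot x4)

x3 \land (\lnot x4 \leftrightarrow \lnot x2) \land (\lnot x4 \oplus x2)
= x3 \land (\lnot x4 \to \lnot x2) \land (\lnot x2 \to \lnot x4) \land (\lnot x4 \oplus x2)   [eliminate \leftrightarrow]
= x3 \land (\lnot \lnot x4 \lor \lnot x2) \land (\lnot x2 \to \lnot x4) \land (\lnot x4 \oplus x2)   [eliminate \to]
= x3 \land (\lnot \lnot x4 \lor \lnot x2) \land (\lnot \lnot x2 \lor \lnot x4) \land (\lnot x4 \oplus x2)   [eliminate \to]
= x3 \land (\lnot \lnot x4 \lor \lnot x2) \land (\lnot \lnot x2 \lor \lnot x4) \land ((\lnot x4 \land \lnot x2) \lor (\lnot \lnot x4 \land x2))   [expand \oplus]
= x3 \land (x4 \lor \lnot x2) \land (\lnot \lnot x2 \lor \lnot x4) \land ((\lnot x4 \land \lnot x2) \lor (\lnot \lnot x4 \land x2))   [double negation]
= x3 \land (x4 \lor \lnot x2) \land (x2 \lor \lnot x4) \land ((\lnot x4 \land \lnot x2) \lor (\lnot \lnot x4 \land x2))   [double negation]
= x3 \land (x4 \lor \lnot x2) \land (x2 \lor \lnot x4) \land ((\lnot x4 \land \lnot x2) \lor (x4 \land x2))   [double negation]
= (x3 \land x4 \land x2 \land \lnot x4 \land \lnot x2) \lor (x3 \land x4 \land x2 \land x4 \land x2) \lor (x3 \land x4 \land \lnot x4 \land \lnot x4 \land \lnot x2) \lor (x3 \land x4 \land \lnot x4 \land x4 \land x2) \lor (x3 \land \lnot x2 \land x2 \land \lnot x4 \land \lnot x2) \lor (x3 \land \lnot x2 \land x2 \land x4 \land x2) \lor (x3 \land \lnot x2 \land \lnot x4 \land \lnot x4 \land \lnot x2) \lor (x3 \land \lnot x2 \land \lnot x4 \land x4 \land x2)   [distribute \land over \lor]
= (x3 \land x4 \land x2) \lor (x3 \land \lnot x2 \land \lnot x4)   [simplify]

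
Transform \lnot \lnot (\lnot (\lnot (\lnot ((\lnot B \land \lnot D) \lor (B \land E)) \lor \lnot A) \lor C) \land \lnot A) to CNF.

\lnot C \land \lnot A

\lnot \lnot (\lnot (\lnot (\lnot ((\lnot B \land \lnot D) \lor (B \land E)) \lor \lnot A) \lor C) \land \lnot A)
≡ \lnot (\lnot (\lnot ((\lnot B \land \lnot D) \lor (B \land E)) \lor \lnot A) \lor C) \land \lnot A   (double negation)
≡ \lnot \lnot (\lnot ((\lnot B \land \lnot D) \lor (B \land E)) \lor \lnot A) \land \lnot C \land \lnot A   (De Morgan)
≡ (\lnot ((\lnot B \land \lnot D) \lor (B \land E)) \lor \lnot A) \land \lnot C \land \lnot A   (double negation)
≡ ((\lnot (\lnot B \land \lnot D) \land \lnot (B \land E)) \lor \lnot A) \land \lnot C \land \lnot A   (De Morgan)
≡ (((\lnot \lnot B \lor \lnot \lnot D) \land \lnot (B \land E)) \lor \lnot A) \land \lnot C \land \lnot A   (De Morgan)
≡ (((B \lor \lnot \lnot D) \land \lnot (B \land E)) \lor \lnot A) \land \lnot C \land \lnot A   (double negation)
≡ (((B \lor D) \land \lnot (B \land E)) \lor \lnot A) \land \lnot C \land \lnot A   (double negation)
≡ (((B \lor D) \land (\lnot B \lor \lnot E)) \lor \lnot A) \land \lnot C \land \lnot A   (De Morgan)
≡ (B \lor D \lor \lnot A) \land (\lnot B \lor \lnot E \lor \lnot A) \land \lnot C \land \lnot A   (distribute \lor over \land)
≡ \lnot C \land \lnot A   (simplify)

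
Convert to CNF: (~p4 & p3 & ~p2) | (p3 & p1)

(~p4 | p1) & p3 & (~p2 | p1)

(~p4 & p3 & ~p2) | (p3 & p1)
≡ (~p4 | p3) & (~p4 | p1) & (p3 | p3) & (p3 | p1) & (~p2 | p3) & (~p2 | p1)   — distribute | over &
≡ (~p4 | p1) & p3 & (~p2 | p1)   — simplify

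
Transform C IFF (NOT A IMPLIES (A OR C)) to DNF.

(NOT C AND NOT A) OR C

C IFF (NOT A IMPLIES (A OR C))
≡ (C IMPLIES (NOT A IMPLIES (A OR C))) AND ((NOT A IMPLIES (A OR C)) IMPLIES C)   [eliminate IFF]
≡ (NOT C OR (NOT A IMPLIES (A OR C))) AND ((NOT A IMPLIES (A OR C)) IMPLIES C)   [eliminate IMPLIES]
≡ (NOT C OR NOT NOT A OR A OR C) AND ((NOT A IMPLIES (A OR C)) IMPLIES C)   [eliminate IMPLIES]
≡ (NOT C OR NOT NOT A OR A OR C) AND (NOT (NOT A IMPLIES (A OR C)) OR C)   [eliminate IMPLIES]
≡ (NOT C OR NOT NOT A OR A OR C) AND (NOT (NOT NOT A OR A OR C) OR C)   [eliminate IMPLIES]
≡ (NOT C OR A OR A OR C) AND (NOT (NOT NOT A OR A OR C) OR C)   [double negation]
≡ (NOT C OR A OR A OR C) AND ((NOT NOT NOT A AND NOT A AND NOT C) OR C)   [De Morgan]
≡ (NOT C OR A OR A OR C) AND ((NOT A AND NOT A AND NOT C) OR C)   [double negation]
≡ (NOT C AND NOT A AND NOT A AND NOT C) OR (NOT C AND C) OR (A AND NOT A AND NOT A AND NOT C) OR (A AND C) OR (A AND NOT A AND NOT A AND NOT C) OR (A AND C) OR (C AND NOT A AND NOT A AND NOT C) OR (C AND C)   [distribute AND over OR]
≡ (NOT C AND NOT A) OR C   [simplify]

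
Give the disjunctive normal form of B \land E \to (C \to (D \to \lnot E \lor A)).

\lnot B \lor \lnot E \lor \lnot C \lor \lnot D \lor A

B \land E \to (C \to (D \to \lnot E \lor A))
≡ \lnot (B \land E) \lor (C \to (D \to \lnot E \lor A))   (eliminate \to)
≡ \lnot (B \land E) \lor \lnot C \lor (D \to \lnot E \lor A)   (eliminate \to)
≡ \lnot (B \land E) \lor \lnot C \lor \lnot D \lor \lnot E \lor A   (eliminate \to)
≡ \lnot B \lor \lnot E \lor \lnot C \lor \lnot D \lor \lnot E \lor A   (De Morgan)
≡ \lnot B \lor \lnot E \lor \lnot C \lor \lnot D \lor A   (simplify)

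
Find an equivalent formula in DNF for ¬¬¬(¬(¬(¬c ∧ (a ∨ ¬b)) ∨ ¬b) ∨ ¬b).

(c ∧ b) ∨ (¬a ∧ b)

¬¬¬(¬(¬(¬c ∧ (a ∨ ¬b)) ∨ ¬b) ∨ ¬b)
= ¬(¬(¬(¬c ∧ (a ∨ ¬b)) ∨ ¬b) ∨ ¬b)   [double negation]
= ¬¬(¬(¬c ∧ (a ∨ ¬b)) ∨ ¬b) ∧ ¬¬b   [De Morgan]
= (¬(¬c ∧ (a ∨ ¬b)) ∨ ¬b) ∧ ¬¬b   [double negation]
= (¬¬c ∨ ¬(a ∨ ¬b) ∨ ¬b) ∧ ¬¬b   [De Morgan]
= (c ∨ ¬(a ∨ ¬b) ∨ ¬b) ∧ ¬¬b   [double negation]
= (c ∨ (¬a ∧ ¬¬b) ∨ ¬b) ∧ ¬¬b   [De Morgan]
= (c ∨ (¬a ∧ b) ∨ ¬b) ∧ ¬¬b   [double negation]
= (c ∨ (¬a ∧ b) ∨ ¬b) ∧ b   [double negation]
= (c ∧ b) ∨ (¬a ∧ b ∧ b) ∨ (¬b ∧ b)   [distribute ∧ over ∨]
= (c ∧ b) ∨ (¬a ∧ b)   [simplify]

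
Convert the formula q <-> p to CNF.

(~q | p) & (~p | q)

q <-> p
⇔ (q -> p) & (p -> q)   — eliminate <->
⇔ (~q | p) & (p -> q)   — eliminate ->
⇔ (~q | p) & (~p | q)   — eliminate ->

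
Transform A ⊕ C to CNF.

A ⊕ C
≡ (A ∨ C) ∧ ¬(A ∧ C)   [expand ⊕]
≡ (A ∨ C) ∧ (¬A ∨ ¬C)   [De Morgan]

(A ∨ C) ∧ (¬A ∨ ¬C)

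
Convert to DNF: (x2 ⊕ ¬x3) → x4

(¬x2 ∧ x3) ∨ (¬x3 ∧ x2) ∨ x4

(x2 ⊕ ¬x3) → x4
≡ ¬(x2 ⊕ ¬x3) ∨ x4   [eliminate →]
≡ ¬((x2 ∧ ¬¬x3) ∨ (¬x2 ∧ ¬x3)) ∨ x4   [expand ⊕]
≡ (¬(x2 ∧ ¬¬x3) ∧ ¬(¬x2 ∧ ¬x3)) ∨ x4   [De Morgan]
≡ ((¬x2 ∨ ¬¬¬x3) ∧ ¬(¬x2 ∧ ¬x3)) ∨ x4   [De Morgan]
≡ ((¬x2 ∨ ¬x3) ∧ ¬(¬x2 ∧ ¬x3)) ∨ x4   [double negation]
≡ ((¬x2 ∨ ¬x3) ∧ (¬¬x2 ∨ ¬¬x3)) ∨ x4   [De Morgan]
≡ ((¬x2 ∨ ¬x3) ∧ (x2 ∨ ¬¬x3)) ∨ x4   [double negation]
≡ ((¬x2 ∨ ¬x3) ∧ (x2 ∨ x3)) ∨ x4   [double negation]
≡ (¬x2 ∧ x2) ∨ (¬x2 ∧ x3) ∨ (¬x3 ∧ x2) ∨ (¬x3 ∧ x3) ∨ x4   [distribute ∧ over ∨]
≡ (¬x2 ∧ x3) ∨ (¬x3 ∧ x2) ∨ x4   [simplify]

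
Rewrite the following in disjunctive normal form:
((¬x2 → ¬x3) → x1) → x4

((¬x2 → ¬x3) → x1) → x4
= ¬((¬x2 → ¬x3) → x1) ∨ x4   — eliminate →
= ¬(¬(¬x2 → ¬x3) ∨ x1) ∨ x4   — eliminate →
= ¬(¬(¬¬x2 ∨ ¬x3) ∨ x1) ∨ x4   — eliminate →
= (¬¬(¬¬x2 ∨ ¬x3) ∧ ¬x1) ∨ x4   — De Morgan
= ((¬¬x2 ∨ ¬x3) ∧ ¬x1) ∨ x4   — double negation
= ((x2 ∨ ¬x3) ∧ ¬x1) ∨ x4   — double negation
= (x2 ∧ ¬x1) ∨ (¬x3 ∧ ¬x1) ∨ x4   — distribute ∧ over ∨

(x2 ∧ ¬x1) ∨ (¬x3 ∧ ¬x1) ∨ x4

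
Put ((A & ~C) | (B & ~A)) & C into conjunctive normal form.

((A & ~C) | (B & ~A)) & C
= (A | B) & (A | ~A) & (~C | B) & (~C | ~A) & C   (distribute | over &)
= (A | B) & (~C | B) & (~C | ~A) & C   (simplify)

(A | B) & (~C | B) & (~C | ~A) & C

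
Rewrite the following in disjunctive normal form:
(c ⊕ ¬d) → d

(¬d ∧ c) ∨ d

(c ⊕ ¬d) → d
= ¬(c ⊕ ¬d) ∨ d
= ¬((c ∧ ¬¬d) ∨ (¬c ∧ ¬d)) ∨ d
= (¬(c ∧ ¬¬d) ∧ ¬(¬c ∧ ¬d)) ∨ d
= ((¬c ∨ ¬¬¬d) ∧ ¬(¬c ∧ ¬d)) ∨ d
= ((¬c ∨ ¬d) ∧ ¬(¬c ∧ ¬d)) ∨ d
= ((¬c ∨ ¬d) ∧ (¬¬c ∨ ¬¬d)) ∨ d
= ((¬c ∨ ¬d) ∧ (c ∨ ¬¬d)) ∨ d
= ((¬c ∨ ¬d) ∧ (c ∨ d)) ∨ d
= (¬c ∧ c) ∨ (¬c ∧ d) ∨ (¬d ∧ c) ∨ (¬d ∧ d) ∨ d
= (¬d ∧ c) ∨ d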